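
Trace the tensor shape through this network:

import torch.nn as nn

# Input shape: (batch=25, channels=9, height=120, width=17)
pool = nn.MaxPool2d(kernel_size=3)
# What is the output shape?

Input shape: (25, 9, 120, 17)
Output shape: (25, 9, 40, 5)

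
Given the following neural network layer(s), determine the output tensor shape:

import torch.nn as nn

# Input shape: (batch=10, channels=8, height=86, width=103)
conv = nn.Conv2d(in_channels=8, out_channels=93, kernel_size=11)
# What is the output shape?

Input shape: (10, 8, 86, 103)
Output shape: (10, 93, 76, 93)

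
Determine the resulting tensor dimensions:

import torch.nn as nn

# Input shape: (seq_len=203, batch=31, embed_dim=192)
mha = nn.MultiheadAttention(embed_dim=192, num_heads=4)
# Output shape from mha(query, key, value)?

Input shape: (203, 31, 192)
Output shape: (203, 31, 192)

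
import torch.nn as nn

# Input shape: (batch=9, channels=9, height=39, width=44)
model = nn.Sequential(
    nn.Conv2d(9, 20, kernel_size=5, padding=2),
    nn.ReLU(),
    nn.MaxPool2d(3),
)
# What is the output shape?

Input shape: (9, 9, 39, 44)
  -> after Conv2d: (9, 20, 39, 44)
  -> after ReLU: (9, 20, 39, 44)
Output shape: (9, 20, 13, 14)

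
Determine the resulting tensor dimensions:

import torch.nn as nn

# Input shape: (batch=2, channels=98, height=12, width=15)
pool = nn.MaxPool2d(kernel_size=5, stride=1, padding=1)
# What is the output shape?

Input shape: (2, 98, 12, 15)
Output shape: (2, 98, 10, 13)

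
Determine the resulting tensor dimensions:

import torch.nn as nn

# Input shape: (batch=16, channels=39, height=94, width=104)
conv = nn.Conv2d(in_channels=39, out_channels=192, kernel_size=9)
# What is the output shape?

Input shape: (16, 39, 94, 104)
Output shape: (16, 192, 86, 96)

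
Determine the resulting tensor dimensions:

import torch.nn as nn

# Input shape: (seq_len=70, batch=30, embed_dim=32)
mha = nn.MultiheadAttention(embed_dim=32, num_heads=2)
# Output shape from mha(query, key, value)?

Input shape: (70, 30, 32)
Output shape: (70, 30, 32)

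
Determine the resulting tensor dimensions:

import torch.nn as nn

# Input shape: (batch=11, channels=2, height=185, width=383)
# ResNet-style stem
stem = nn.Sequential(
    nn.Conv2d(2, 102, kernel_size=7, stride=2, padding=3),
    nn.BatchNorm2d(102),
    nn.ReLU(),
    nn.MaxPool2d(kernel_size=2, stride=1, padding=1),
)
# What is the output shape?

Input shape: (11, 2, 185, 383)
  -> after Conv2d 7x7 stride=2: (11, 102, 93, 192)
Output shape: (11, 102, 94, 193)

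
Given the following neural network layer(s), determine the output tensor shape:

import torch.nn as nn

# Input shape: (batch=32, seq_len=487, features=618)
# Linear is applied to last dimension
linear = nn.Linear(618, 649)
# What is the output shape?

Input shape: (32, 487, 618)
Output shape: (32, 487, 649)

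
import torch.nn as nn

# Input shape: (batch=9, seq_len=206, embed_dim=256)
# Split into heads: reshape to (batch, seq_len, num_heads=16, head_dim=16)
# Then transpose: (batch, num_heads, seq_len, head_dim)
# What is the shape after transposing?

Input shape: (9, 206, 256)
  -> after reshape: (9, 206, 16, 16)
Output shape: (9, 16, 206, 16)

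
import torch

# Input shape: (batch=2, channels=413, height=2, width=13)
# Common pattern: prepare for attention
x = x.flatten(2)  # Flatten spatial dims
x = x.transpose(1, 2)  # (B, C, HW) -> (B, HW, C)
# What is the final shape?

Input shape: (2, 413, 2, 13)
  -> after flatten(2): (2, 413, 26)
Output shape: (2, 26, 413)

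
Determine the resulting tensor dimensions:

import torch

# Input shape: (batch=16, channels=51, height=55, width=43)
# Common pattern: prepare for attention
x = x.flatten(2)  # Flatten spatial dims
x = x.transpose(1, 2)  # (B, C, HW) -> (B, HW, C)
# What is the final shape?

Input shape: (16, 51, 55, 43)
  -> after flatten(2): (16, 51, 2365)
Output shape: (16, 2365, 51)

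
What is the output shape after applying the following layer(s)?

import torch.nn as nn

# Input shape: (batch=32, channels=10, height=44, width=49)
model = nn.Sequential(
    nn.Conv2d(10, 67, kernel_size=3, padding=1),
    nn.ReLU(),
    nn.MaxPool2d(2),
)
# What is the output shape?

Input shape: (32, 10, 44, 49)
  -> after Conv2d: (32, 67, 44, 49)
  -> after ReLU: (32, 67, 44, 49)
Output shape: (32, 67, 22, 24)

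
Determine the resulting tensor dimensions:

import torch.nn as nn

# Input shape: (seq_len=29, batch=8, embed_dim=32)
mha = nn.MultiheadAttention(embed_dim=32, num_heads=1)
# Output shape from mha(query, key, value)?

Input shape: (29, 8, 32)
Output shape: (29, 8, 32)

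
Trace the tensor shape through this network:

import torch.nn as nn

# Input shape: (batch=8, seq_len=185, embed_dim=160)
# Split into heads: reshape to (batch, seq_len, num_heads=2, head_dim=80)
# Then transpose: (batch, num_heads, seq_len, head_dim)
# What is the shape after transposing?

Input shape: (8, 185, 160)
  -> after reshape: (8, 185, 2, 80)
Output shape: (8, 2, 185, 80)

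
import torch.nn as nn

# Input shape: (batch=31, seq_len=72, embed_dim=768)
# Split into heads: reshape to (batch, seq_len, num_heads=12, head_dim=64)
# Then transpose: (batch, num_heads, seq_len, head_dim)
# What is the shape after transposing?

Input shape: (31, 72, 768)
  -> after reshape: (31, 72, 12, 64)
Output shape: (31, 12, 72, 64)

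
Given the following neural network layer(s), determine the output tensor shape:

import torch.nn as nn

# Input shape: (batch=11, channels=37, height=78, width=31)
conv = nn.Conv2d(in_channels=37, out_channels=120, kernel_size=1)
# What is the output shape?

Input shape: (11, 37, 78, 31)
Output shape: (11, 120, 78, 31)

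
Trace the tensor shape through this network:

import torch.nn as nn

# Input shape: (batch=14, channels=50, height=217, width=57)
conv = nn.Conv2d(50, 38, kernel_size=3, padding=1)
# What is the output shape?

Input shape: (14, 50, 217, 57)
Output shape: (14, 38, 217, 57)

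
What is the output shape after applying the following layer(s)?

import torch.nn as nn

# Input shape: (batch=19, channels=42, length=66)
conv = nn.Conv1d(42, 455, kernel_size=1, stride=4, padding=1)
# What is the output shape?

Input shape: (19, 42, 66)
Output shape: (19, 455, 17)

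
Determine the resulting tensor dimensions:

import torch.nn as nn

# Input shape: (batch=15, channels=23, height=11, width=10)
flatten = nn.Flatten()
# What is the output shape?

Input shape: (15, 23, 11, 10)
Output shape: (15, 2530)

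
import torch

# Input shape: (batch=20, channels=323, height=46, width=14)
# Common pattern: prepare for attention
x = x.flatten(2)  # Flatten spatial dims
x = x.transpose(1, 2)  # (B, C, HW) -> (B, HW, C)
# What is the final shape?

Input shape: (20, 323, 46, 14)
  -> after flatten(2): (20, 323, 644)
Output shape: (20, 644, 323)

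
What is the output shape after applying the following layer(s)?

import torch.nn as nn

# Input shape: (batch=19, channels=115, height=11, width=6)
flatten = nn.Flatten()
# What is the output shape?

Input shape: (19, 115, 11, 6)
Output shape: (19, 7590)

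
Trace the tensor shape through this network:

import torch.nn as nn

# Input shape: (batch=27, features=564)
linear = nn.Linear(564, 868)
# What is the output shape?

Input shape: (27, 564)
Output shape: (27, 868)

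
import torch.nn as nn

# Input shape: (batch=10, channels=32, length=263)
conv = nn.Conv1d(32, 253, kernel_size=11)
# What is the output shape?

Input shape: (10, 32, 263)
Output shape: (10, 253, 253)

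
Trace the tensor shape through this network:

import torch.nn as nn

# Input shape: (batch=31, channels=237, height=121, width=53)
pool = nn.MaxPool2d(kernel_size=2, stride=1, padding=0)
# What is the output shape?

Input shape: (31, 237, 121, 53)
Output shape: (31, 237, 120, 52)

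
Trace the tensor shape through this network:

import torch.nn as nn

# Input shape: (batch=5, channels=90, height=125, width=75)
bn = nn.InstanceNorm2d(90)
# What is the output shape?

Input shape: (5, 90, 125, 75)
Output shape: (5, 90, 125, 75)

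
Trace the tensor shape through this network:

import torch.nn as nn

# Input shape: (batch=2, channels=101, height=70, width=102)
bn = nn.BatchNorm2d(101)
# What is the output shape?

Input shape: (2, 101, 70, 102)
Output shape: (2, 101, 70, 102)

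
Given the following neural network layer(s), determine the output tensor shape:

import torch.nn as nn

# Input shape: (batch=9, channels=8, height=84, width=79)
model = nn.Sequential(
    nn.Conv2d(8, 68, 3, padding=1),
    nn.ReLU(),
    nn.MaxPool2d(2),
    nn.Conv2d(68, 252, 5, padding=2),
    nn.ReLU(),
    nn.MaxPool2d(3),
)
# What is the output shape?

Input shape: (9, 8, 84, 79)
  -> after first Conv2d: (9, 68, 84, 79)
  -> after first MaxPool2d: (9, 68, 42, 39)
  -> after second Conv2d: (9, 252, 42, 39)
Output shape: (9, 252, 14, 13)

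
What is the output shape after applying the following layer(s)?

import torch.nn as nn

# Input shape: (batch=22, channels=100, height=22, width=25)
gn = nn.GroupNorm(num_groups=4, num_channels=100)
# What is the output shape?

Input shape: (22, 100, 22, 25)
Output shape: (22, 100, 22, 25)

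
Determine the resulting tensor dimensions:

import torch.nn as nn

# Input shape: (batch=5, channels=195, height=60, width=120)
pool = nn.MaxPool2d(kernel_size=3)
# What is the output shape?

Input shape: (5, 195, 60, 120)
Output shape: (5, 195, 20, 40)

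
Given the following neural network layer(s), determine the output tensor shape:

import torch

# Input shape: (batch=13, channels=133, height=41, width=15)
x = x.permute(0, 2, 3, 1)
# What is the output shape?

Input shape: (13, 133, 41, 15)
Output shape: (13, 41, 15, 133)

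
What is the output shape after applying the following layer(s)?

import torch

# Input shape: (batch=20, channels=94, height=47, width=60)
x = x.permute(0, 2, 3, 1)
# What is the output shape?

Input shape: (20, 94, 47, 60)
Output shape: (20, 47, 60, 94)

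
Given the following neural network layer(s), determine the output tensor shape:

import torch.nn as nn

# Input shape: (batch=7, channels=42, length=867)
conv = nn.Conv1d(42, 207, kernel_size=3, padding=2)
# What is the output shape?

Input shape: (7, 42, 867)
Output shape: (7, 207, 869)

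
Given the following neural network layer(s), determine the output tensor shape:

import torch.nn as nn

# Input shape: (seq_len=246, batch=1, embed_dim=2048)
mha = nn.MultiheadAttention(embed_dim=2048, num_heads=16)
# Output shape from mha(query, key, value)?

Input shape: (246, 1, 2048)
Output shape: (246, 1, 2048)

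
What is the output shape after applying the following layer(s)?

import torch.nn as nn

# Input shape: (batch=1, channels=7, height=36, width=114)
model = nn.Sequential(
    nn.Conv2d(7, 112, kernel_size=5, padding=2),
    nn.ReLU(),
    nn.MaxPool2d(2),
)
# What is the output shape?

Input shape: (1, 7, 36, 114)
  -> after Conv2d: (1, 112, 36, 114)
  -> after ReLU: (1, 112, 36, 114)
Output shape: (1, 112, 18, 57)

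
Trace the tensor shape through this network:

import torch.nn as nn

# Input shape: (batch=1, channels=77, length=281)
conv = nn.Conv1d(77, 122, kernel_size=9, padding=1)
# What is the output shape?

Input shape: (1, 77, 281)
Output shape: (1, 122, 275)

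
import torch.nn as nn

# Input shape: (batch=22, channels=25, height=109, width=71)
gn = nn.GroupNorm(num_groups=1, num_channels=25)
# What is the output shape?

Input shape: (22, 25, 109, 71)
Output shape: (22, 25, 109, 71)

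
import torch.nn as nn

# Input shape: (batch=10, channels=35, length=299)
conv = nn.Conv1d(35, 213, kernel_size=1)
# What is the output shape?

Input shape: (10, 35, 299)
Output shape: (10, 213, 299)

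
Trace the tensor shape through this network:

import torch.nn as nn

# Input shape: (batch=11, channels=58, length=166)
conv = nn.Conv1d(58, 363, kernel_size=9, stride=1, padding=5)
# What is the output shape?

Input shape: (11, 58, 166)
Output shape: (11, 363, 168)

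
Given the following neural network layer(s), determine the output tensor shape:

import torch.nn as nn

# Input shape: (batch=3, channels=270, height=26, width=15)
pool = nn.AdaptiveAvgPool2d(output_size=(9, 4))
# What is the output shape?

Input shape: (3, 270, 26, 15)
Output shape: (3, 270, 9, 4)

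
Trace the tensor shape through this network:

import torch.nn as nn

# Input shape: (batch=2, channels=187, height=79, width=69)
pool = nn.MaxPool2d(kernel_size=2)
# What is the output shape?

Input shape: (2, 187, 79, 69)
Output shape: (2, 187, 39, 34)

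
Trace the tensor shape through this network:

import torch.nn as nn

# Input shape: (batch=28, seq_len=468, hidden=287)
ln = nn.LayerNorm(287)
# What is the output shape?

Input shape: (28, 468, 287)
Output shape: (28, 468, 287)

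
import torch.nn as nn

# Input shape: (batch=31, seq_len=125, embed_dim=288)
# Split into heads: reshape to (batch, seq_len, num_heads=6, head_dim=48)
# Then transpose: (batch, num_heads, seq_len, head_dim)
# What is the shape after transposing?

Input shape: (31, 125, 288)
  -> after reshape: (31, 125, 6, 48)
Output shape: (31, 6, 125, 48)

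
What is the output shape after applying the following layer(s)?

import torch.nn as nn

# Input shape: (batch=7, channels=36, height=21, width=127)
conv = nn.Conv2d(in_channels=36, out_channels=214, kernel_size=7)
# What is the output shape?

Input shape: (7, 36, 21, 127)
Output shape: (7, 214, 15, 121)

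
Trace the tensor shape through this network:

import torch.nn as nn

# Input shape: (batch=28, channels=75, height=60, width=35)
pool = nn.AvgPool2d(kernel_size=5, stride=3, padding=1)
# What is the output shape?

Input shape: (28, 75, 60, 35)
Output shape: (28, 75, 20, 11)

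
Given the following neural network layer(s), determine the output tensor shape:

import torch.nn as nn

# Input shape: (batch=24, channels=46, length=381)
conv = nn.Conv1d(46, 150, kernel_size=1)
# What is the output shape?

Input shape: (24, 46, 381)
Output shape: (24, 150, 381)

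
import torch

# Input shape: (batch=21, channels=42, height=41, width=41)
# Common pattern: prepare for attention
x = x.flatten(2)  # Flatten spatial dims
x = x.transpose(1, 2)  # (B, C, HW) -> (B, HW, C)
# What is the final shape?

Input shape: (21, 42, 41, 41)
  -> after flatten(2): (21, 42, 1681)
Output shape: (21, 1681, 42)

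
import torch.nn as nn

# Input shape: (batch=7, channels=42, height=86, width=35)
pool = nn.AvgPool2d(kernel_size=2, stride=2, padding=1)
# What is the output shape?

Input shape: (7, 42, 86, 35)
Output shape: (7, 42, 44, 18)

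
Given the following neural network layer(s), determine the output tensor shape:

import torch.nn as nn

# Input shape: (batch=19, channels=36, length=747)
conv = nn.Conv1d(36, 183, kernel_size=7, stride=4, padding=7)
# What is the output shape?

Input shape: (19, 36, 747)
Output shape: (19, 183, 189)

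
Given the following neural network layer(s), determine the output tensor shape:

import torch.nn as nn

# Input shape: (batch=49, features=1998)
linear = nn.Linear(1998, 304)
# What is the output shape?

Input shape: (49, 1998)
Output shape: (49, 304)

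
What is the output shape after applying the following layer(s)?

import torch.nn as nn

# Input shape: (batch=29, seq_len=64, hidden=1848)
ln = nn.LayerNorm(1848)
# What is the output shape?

Input shape: (29, 64, 1848)
Output shape: (29, 64, 1848)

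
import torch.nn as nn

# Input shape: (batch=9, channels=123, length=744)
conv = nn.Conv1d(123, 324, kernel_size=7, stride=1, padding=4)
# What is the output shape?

Input shape: (9, 123, 744)
Output shape: (9, 324, 746)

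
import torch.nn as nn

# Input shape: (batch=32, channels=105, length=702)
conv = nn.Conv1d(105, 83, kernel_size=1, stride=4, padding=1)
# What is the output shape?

Input shape: (32, 105, 702)
Output shape: (32, 83, 176)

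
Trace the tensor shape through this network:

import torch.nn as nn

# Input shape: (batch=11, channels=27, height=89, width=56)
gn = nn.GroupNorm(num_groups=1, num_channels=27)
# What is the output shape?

Input shape: (11, 27, 89, 56)
Output shape: (11, 27, 89, 56)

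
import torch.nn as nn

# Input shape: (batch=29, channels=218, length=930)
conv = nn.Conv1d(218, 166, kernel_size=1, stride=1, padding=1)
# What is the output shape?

Input shape: (29, 218, 930)
Output shape: (29, 166, 932)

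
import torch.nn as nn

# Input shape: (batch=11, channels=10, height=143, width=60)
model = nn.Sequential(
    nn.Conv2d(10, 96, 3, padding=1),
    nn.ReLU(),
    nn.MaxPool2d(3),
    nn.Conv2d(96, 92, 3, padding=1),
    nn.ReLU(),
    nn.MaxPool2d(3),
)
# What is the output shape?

Input shape: (11, 10, 143, 60)
  -> after first Conv2d: (11, 96, 143, 60)
  -> after first MaxPool2d: (11, 96, 47, 20)
  -> after second Conv2d: (11, 92, 47, 20)
Output shape: (11, 92, 15, 6)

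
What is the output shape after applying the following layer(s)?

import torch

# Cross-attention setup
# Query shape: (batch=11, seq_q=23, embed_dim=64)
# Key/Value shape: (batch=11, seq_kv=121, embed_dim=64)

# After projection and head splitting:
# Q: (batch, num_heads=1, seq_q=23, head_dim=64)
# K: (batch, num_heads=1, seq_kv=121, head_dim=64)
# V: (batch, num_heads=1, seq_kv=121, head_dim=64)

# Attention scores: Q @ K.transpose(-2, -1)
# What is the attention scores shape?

Input shape: (11, 23, 64)
Output shape: (11, 1, 23, 121)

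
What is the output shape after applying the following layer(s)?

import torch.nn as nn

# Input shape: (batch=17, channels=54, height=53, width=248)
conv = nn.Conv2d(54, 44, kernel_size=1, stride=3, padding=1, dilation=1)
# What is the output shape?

Input shape: (17, 54, 53, 248)
Output shape: (17, 44, 19, 84)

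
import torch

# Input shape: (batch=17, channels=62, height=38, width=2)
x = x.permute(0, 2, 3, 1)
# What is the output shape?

Input shape: (17, 62, 38, 2)
Output shape: (17, 38, 2, 62)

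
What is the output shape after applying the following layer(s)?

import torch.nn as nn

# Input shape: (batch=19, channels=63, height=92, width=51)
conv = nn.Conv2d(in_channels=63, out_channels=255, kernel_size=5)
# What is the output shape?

Input shape: (19, 63, 92, 51)
Output shape: (19, 255, 88, 47)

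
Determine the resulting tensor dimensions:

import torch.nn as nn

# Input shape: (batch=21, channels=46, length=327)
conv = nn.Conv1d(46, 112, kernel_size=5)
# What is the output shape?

Input shape: (21, 46, 327)
Output shape: (21, 112, 323)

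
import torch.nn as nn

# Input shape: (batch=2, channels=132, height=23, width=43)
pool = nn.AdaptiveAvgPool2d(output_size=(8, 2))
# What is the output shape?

Input shape: (2, 132, 23, 43)
Output shape: (2, 132, 8, 2)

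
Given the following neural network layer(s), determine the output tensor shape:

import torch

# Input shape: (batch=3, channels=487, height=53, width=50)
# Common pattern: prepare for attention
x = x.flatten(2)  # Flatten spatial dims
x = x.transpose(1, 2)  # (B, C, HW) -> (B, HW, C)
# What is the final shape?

Input shape: (3, 487, 53, 50)
  -> after flatten(2): (3, 487, 2650)
Output shape: (3, 2650, 487)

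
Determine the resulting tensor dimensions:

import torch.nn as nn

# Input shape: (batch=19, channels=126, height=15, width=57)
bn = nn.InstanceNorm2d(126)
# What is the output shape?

Input shape: (19, 126, 15, 57)
Output shape: (19, 126, 15, 57)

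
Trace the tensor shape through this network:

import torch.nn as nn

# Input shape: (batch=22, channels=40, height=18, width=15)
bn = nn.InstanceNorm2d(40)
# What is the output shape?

Input shape: (22, 40, 18, 15)
Output shape: (22, 40, 18, 15)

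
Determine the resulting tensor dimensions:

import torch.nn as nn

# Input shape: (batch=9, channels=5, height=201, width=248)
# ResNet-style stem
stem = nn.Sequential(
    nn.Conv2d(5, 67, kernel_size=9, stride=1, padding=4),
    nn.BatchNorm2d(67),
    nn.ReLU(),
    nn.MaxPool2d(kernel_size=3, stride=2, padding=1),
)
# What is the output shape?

Input shape: (9, 5, 201, 248)
  -> after Conv2d 9x9 stride=1: (9, 67, 201, 248)
Output shape: (9, 67, 101, 124)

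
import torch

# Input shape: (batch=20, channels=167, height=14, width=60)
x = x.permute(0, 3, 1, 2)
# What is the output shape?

Input shape: (20, 167, 14, 60)
Output shape: (20, 60, 167, 14)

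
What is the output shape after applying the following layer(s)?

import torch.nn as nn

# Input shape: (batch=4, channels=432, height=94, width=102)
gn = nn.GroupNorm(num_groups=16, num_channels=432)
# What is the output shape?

Input shape: (4, 432, 94, 102)
Output shape: (4, 432, 94, 102)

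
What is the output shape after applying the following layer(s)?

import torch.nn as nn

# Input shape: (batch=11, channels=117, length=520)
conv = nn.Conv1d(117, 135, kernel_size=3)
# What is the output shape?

Input shape: (11, 117, 520)
Output shape: (11, 135, 518)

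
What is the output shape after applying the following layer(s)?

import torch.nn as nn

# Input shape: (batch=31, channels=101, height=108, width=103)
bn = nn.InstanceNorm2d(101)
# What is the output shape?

Input shape: (31, 101, 108, 103)
Output shape: (31, 101, 108, 103)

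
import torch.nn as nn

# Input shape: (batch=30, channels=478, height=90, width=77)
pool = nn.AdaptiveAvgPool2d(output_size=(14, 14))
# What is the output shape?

Input shape: (30, 478, 90, 77)
Output shape: (30, 478, 14, 14)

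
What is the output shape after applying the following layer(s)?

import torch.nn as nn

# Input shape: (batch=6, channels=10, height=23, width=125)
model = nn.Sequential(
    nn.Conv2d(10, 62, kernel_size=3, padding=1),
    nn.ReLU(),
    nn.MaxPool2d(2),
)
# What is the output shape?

Input shape: (6, 10, 23, 125)
  -> after Conv2d: (6, 62, 23, 125)
  -> after ReLU: (6, 62, 23, 125)
Output shape: (6, 62, 11, 62)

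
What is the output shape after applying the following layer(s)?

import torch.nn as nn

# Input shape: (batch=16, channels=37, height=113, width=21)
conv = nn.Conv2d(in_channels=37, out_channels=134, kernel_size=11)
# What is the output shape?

Input shape: (16, 37, 113, 21)
Output shape: (16, 134, 103, 11)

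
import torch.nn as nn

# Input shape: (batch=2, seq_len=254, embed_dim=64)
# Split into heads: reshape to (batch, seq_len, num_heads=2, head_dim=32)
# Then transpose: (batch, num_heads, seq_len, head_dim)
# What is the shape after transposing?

Input shape: (2, 254, 64)
  -> after reshape: (2, 254, 2, 32)
Output shape: (2, 2, 254, 32)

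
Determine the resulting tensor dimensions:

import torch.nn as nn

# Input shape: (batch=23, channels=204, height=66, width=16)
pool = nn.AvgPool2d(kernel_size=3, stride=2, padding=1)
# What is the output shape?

Input shape: (23, 204, 66, 16)
Output shape: (23, 204, 33, 8)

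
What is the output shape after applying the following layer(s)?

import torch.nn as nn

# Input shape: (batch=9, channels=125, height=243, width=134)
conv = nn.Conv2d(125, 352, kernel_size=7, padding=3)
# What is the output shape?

Input shape: (9, 125, 243, 134)
Output shape: (9, 352, 243, 134)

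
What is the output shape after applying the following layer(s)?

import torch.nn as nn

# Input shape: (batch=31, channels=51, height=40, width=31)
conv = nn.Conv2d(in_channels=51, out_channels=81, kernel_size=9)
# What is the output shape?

Input shape: (31, 51, 40, 31)
Output shape: (31, 81, 32, 23)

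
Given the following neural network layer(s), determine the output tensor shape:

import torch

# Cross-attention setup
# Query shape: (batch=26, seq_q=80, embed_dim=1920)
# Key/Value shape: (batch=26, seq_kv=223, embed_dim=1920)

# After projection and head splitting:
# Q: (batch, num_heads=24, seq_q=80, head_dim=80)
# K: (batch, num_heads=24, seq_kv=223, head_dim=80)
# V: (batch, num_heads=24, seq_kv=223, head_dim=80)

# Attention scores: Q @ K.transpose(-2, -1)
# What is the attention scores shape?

Input shape: (26, 80, 1920)
Output shape: (26, 24, 80, 223)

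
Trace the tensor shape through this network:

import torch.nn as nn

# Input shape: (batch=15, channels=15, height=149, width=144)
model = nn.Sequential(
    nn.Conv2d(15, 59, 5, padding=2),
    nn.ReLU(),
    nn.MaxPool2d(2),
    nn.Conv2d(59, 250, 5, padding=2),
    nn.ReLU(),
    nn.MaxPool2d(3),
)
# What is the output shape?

Input shape: (15, 15, 149, 144)
  -> after first Conv2d: (15, 59, 149, 144)
  -> after first MaxPool2d: (15, 59, 74, 72)
  -> after second Conv2d: (15, 250, 74, 72)
Output shape: (15, 250, 24, 24)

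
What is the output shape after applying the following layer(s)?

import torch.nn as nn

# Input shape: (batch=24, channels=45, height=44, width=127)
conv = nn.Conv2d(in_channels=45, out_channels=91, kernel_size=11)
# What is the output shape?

Input shape: (24, 45, 44, 127)
Output shape: (24, 91, 34, 117)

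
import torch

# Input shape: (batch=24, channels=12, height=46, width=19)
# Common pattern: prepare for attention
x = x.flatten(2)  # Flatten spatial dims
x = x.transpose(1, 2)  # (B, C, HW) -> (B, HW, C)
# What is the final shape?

Input shape: (24, 12, 46, 19)
  -> after flatten(2): (24, 12, 874)
Output shape: (24, 874, 12)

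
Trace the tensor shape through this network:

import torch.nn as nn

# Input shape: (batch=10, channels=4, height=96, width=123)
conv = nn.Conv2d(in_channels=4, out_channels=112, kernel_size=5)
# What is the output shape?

Input shape: (10, 4, 96, 123)
Output shape: (10, 112, 92, 119)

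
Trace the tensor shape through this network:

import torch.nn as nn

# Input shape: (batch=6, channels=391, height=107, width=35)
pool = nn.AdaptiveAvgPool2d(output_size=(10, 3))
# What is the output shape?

Input shape: (6, 391, 107, 35)
Output shape: (6, 391, 10, 3)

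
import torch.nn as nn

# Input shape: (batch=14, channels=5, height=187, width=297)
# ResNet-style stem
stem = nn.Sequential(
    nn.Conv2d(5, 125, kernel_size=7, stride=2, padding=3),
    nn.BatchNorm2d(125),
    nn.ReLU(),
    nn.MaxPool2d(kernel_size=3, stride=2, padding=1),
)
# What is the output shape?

Input shape: (14, 5, 187, 297)
  -> after Conv2d 7x7 stride=2: (14, 125, 94, 149)
Output shape: (14, 125, 47, 75)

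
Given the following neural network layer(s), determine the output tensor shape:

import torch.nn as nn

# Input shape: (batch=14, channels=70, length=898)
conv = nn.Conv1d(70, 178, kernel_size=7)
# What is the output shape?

Input shape: (14, 70, 898)
Output shape: (14, 178, 892)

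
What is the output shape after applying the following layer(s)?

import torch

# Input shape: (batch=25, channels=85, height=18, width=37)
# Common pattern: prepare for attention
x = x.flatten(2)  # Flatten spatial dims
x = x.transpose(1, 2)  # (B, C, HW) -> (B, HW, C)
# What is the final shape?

Input shape: (25, 85, 18, 37)
  -> after flatten(2): (25, 85, 666)
Output shape: (25, 666, 85)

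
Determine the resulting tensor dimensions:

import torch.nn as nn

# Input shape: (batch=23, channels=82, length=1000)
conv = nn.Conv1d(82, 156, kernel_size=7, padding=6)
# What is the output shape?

Input shape: (23, 82, 1000)
Output shape: (23, 156, 1006)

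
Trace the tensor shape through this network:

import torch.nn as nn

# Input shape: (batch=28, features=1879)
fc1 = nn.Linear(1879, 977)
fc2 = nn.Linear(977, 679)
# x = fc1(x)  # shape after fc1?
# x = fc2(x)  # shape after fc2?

Input shape: (28, 1879)
  -> after fc1: (28, 977)
Output shape: (28, 679)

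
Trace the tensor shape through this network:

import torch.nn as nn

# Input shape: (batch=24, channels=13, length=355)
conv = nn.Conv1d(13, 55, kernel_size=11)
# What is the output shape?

Input shape: (24, 13, 355)
Output shape: (24, 55, 345)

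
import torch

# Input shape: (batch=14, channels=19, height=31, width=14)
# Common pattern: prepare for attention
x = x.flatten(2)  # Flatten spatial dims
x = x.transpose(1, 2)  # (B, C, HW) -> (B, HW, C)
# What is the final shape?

Input shape: (14, 19, 31, 14)
  -> after flatten(2): (14, 19, 434)
Output shape: (14, 434, 19)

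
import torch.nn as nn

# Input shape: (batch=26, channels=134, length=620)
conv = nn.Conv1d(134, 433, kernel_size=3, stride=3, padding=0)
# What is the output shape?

Input shape: (26, 134, 620)
Output shape: (26, 433, 206)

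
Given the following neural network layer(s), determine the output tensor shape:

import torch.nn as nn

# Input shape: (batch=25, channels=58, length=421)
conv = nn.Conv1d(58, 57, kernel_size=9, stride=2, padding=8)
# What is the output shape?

Input shape: (25, 58, 421)
Output shape: (25, 57, 215)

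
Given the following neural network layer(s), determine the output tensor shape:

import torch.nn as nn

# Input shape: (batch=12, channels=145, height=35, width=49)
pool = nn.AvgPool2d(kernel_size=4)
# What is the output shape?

Input shape: (12, 145, 35, 49)
Output shape: (12, 145, 8, 12)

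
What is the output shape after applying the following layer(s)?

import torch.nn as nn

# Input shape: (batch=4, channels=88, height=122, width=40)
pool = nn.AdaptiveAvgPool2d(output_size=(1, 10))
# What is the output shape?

Input shape: (4, 88, 122, 40)
Output shape: (4, 88, 1, 10)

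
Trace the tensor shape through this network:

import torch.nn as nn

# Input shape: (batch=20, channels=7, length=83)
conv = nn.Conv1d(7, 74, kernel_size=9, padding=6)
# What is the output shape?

Input shape: (20, 7, 83)
Output shape: (20, 74, 87)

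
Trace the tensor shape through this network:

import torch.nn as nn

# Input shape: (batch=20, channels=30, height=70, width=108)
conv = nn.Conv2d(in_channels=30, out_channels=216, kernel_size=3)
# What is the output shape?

Input shape: (20, 30, 70, 108)
Output shape: (20, 216, 68, 106)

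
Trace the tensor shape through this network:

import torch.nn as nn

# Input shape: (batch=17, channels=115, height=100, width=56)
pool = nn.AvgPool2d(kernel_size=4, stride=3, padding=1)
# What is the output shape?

Input shape: (17, 115, 100, 56)
Output shape: (17, 115, 33, 19)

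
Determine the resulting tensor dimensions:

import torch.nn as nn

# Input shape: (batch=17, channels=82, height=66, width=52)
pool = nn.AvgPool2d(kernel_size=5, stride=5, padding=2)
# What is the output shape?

Input shape: (17, 82, 66, 52)
Output shape: (17, 82, 14, 11)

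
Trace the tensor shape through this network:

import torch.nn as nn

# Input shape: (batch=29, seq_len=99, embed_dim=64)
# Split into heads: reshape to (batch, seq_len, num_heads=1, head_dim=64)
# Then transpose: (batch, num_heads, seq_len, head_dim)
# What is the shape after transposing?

Input shape: (29, 99, 64)
  -> after reshape: (29, 99, 1, 64)
Output shape: (29, 1, 99, 64)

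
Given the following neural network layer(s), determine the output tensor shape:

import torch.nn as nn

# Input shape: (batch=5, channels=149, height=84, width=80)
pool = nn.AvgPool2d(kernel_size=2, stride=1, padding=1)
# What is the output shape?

Input shape: (5, 149, 84, 80)
Output shape: (5, 149, 85, 81)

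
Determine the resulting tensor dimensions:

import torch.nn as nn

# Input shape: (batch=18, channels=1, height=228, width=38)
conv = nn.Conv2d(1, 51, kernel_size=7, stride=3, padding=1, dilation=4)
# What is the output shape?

Input shape: (18, 1, 228, 38)
Output shape: (18, 51, 69, 6)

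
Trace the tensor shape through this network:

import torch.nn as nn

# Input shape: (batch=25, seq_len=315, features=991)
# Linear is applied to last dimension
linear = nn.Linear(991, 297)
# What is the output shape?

Input shape: (25, 315, 991)
Output shape: (25, 315, 297)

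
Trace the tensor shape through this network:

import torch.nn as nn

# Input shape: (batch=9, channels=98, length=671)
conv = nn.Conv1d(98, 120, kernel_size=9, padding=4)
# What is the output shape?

Input shape: (9, 98, 671)
Output shape: (9, 120, 671)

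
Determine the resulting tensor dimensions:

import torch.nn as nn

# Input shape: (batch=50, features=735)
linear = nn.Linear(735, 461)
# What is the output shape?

Input shape: (50, 735)
Output shape: (50, 461)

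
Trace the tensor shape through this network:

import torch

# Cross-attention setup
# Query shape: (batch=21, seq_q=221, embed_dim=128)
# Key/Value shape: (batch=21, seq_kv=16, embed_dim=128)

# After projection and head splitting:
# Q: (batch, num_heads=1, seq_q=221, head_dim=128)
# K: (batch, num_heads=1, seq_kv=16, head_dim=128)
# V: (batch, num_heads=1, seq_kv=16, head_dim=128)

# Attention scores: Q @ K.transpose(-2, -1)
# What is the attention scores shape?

Input shape: (21, 221, 128)
Output shape: (21, 1, 221, 16)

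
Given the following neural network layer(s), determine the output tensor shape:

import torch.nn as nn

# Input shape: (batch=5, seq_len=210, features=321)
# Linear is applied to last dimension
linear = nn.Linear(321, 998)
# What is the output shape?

Input shape: (5, 210, 321)
Output shape: (5, 210, 998)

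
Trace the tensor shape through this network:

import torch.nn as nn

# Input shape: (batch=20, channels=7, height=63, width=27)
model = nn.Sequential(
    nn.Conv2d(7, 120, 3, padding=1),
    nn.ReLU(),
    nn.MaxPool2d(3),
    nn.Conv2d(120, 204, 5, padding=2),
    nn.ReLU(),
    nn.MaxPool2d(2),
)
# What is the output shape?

Input shape: (20, 7, 63, 27)
  -> after first Conv2d: (20, 120, 63, 27)
  -> after first MaxPool2d: (20, 120, 21, 9)
  -> after second Conv2d: (20, 204, 21, 9)
Output shape: (20, 204, 10, 4)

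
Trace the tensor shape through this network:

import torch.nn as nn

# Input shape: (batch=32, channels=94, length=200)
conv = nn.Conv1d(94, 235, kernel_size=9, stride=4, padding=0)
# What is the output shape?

Input shape: (32, 94, 200)
Output shape: (32, 235, 48)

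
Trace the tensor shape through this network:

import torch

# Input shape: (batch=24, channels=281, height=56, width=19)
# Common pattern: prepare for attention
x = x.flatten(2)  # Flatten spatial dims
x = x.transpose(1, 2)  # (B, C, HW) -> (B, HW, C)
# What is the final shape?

Input shape: (24, 281, 56, 19)
  -> after flatten(2): (24, 281, 1064)
Output shape: (24, 1064, 281)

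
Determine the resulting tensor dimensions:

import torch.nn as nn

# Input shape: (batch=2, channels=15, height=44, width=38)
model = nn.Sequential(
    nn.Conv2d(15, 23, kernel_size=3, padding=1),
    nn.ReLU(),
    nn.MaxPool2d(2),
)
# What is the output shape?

Input shape: (2, 15, 44, 38)
  -> after Conv2d: (2, 23, 44, 38)
  -> after ReLU: (2, 23, 44, 38)
Output shape: (2, 23, 22, 19)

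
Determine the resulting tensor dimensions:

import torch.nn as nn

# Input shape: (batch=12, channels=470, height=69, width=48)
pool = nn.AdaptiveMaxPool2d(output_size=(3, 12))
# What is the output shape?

Input shape: (12, 470, 69, 48)
Output shape: (12, 470, 3, 12)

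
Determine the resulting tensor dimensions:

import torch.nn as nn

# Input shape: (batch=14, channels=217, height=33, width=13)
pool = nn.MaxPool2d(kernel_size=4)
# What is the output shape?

Input shape: (14, 217, 33, 13)
Output shape: (14, 217, 8, 3)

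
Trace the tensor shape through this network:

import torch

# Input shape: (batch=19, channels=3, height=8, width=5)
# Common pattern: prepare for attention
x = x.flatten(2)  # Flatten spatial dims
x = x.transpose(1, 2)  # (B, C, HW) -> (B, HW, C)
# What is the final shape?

Input shape: (19, 3, 8, 5)
  -> after flatten(2): (19, 3, 40)
Output shape: (19, 40, 3)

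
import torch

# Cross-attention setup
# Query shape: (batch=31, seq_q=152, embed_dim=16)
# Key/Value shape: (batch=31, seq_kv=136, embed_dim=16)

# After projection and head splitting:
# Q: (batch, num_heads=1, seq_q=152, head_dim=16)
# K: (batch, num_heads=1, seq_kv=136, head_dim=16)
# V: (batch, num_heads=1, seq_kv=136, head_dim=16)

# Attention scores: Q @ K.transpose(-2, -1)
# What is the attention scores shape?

Input shape: (31, 152, 16)
Output shape: (31, 1, 152, 136)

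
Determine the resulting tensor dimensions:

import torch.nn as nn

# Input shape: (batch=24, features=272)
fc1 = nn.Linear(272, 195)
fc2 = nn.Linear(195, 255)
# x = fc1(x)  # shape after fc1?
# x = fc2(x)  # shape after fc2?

Input shape: (24, 272)
  -> after fc1: (24, 195)
Output shape: (24, 255)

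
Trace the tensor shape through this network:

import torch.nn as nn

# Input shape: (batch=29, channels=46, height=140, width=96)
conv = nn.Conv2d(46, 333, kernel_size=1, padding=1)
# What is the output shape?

Input shape: (29, 46, 140, 96)
Output shape: (29, 333, 142, 98)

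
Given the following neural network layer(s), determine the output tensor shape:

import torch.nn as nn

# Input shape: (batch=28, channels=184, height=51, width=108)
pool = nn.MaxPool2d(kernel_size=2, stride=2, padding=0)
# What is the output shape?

Input shape: (28, 184, 51, 108)
Output shape: (28, 184, 25, 54)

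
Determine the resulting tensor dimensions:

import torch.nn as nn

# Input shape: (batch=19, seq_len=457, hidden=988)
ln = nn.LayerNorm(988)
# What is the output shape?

Input shape: (19, 457, 988)
Output shape: (19, 457, 988)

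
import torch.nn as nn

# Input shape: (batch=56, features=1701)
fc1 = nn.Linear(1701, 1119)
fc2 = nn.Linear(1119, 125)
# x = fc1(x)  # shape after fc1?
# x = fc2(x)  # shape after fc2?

Input shape: (56, 1701)
  -> after fc1: (56, 1119)
Output shape: (56, 125)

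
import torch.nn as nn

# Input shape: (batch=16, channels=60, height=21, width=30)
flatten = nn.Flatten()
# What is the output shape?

Input shape: (16, 60, 21, 30)
Output shape: (16, 37800)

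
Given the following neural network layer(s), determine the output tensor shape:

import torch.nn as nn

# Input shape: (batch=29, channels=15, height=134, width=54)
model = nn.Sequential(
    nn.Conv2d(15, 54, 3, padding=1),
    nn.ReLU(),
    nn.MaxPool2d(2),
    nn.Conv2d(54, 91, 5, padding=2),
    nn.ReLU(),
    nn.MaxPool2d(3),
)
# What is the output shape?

Input shape: (29, 15, 134, 54)
  -> after first Conv2d: (29, 54, 134, 54)
  -> after first MaxPool2d: (29, 54, 67, 27)
  -> after second Conv2d: (29, 91, 67, 27)
Output shape: (29, 91, 22, 9)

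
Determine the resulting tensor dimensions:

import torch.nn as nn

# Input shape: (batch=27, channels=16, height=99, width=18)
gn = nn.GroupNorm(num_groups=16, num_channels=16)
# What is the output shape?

Input shape: (27, 16, 99, 18)
Output shape: (27, 16, 99, 18)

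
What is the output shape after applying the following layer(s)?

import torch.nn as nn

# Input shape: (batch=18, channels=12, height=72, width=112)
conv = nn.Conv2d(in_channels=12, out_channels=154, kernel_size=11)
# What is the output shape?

Input shape: (18, 12, 72, 112)
Output shape: (18, 154, 62, 102)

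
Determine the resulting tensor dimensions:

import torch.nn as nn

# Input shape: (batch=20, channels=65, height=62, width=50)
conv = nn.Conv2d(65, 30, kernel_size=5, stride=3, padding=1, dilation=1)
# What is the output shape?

Input shape: (20, 65, 62, 50)
Output shape: (20, 30, 20, 16)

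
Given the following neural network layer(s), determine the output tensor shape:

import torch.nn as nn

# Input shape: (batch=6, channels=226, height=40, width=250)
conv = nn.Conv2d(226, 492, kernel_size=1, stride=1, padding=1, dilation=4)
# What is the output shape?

Input shape: (6, 226, 40, 250)
Output shape: (6, 492, 42, 252)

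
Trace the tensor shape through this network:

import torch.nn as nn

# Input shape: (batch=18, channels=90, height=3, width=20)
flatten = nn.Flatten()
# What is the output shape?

Input shape: (18, 90, 3, 20)
Output shape: (18, 5400)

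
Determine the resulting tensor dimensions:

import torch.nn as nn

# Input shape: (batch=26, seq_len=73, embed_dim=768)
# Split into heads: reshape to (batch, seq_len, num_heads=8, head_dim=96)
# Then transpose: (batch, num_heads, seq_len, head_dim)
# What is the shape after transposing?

Input shape: (26, 73, 768)
  -> after reshape: (26, 73, 8, 96)
Output shape: (26, 8, 73, 96)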